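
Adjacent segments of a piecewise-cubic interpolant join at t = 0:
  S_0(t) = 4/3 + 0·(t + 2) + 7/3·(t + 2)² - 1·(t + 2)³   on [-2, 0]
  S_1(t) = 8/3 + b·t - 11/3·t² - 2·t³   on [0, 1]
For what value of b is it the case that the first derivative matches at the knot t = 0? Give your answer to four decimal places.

S_0'(t) = 0 + 14/3·(t + 2) - 3·(t + 2)², so S_0'(0) = -8/3. On the right, S_1'(0) = b, so b = -8/3.

-2.6667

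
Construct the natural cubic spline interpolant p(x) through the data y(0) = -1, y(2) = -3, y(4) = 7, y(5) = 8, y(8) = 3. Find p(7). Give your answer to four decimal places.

5.2351

With m_i denoting the second derivative at x_i, h_i = 2, 2, 1, 3, and Δ_i = (y_(i+1) − y_i)/h_i = -1, 5, 1, -5/3:
  2·m_0 + 8·m_1 + 2·m_2 = 6(Δ_1 - Δ_0) = 36
  2·m_1 + 6·m_2 + 1·m_3 = 6(Δ_2 - Δ_1) = -24
  1·m_2 + 8·m_3 + 3·m_4 = 6(Δ_3 - Δ_2) = -16
Natural end conditions: m_0 = m_4 = 0.
Solving: m_0 = 0, m_1 = 511/86, m_2 = -248/43, m_3 = -55/43, m_4 = 0.
On [5, 8], p(x) = 8 - 50/129·(x - 5) - 55/86·(x - 5)² + 55/774·(x - 5)³.
With (x - 5) = 2: p(7) = 2026/387.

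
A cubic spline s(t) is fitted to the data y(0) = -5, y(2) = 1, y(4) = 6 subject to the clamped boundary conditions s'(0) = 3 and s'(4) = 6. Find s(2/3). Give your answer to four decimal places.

Put m_i = s'' at the i-th knot. Here h = (2, 2) and Δ = (3, 5/2), so the interior equations h_(i-1)·m_(i-1) + 2(h_(i-1)+h_i)·m_i + h_i·m_(i+1) = 6(Δ_i − Δ_(i-1)) read
  2·m_0 + 8·m_1 + 2·m_2 = 6(Δ_1 - Δ_0) = -3
Clamped end conditions give two more equations: 2h_0·m_0 + h_0·m_1 = 6(Δ_0 - s'(0)) = 0 and h_1·m_1 + 2h_1·m_2 = 6(s'(4) - Δ_1) = 21.
Solving the tridiagonal system: m_0 = 9/8, m_1 = -9/4, m_2 = 51/8.
On [0, 2], s(t) = -5 + 3·t + 9/16·t² - 9/32·t³.
With t = 2/3: s(2/3) = -17/6.

-2.8333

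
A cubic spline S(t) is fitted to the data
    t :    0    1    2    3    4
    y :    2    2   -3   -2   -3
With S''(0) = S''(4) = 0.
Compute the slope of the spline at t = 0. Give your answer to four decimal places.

Let m_i = S''(x_i). Step sizes h_i = 1, 1, 1, 1; slopes of the chords Δ_i = (y_(i+1) - y_i)/h_i = 0, -5, 1, -1.
  1·m_0 + 4·m_1 + 1·m_2 = 6(Δ_1 - Δ_0) = -30
  1·m_1 + 4·m_2 + 1·m_3 = 6(Δ_2 - Δ_1) = 36
  1·m_2 + 4·m_3 + 1·m_4 = 6(Δ_3 - Δ_2) = -12
Natural end conditions: m_0 = m_4 = 0.
Solving the tridiagonal system: m_0 = 0, m_1 = -303/28, m_2 = 93/7, m_3 = -177/28, m_4 = 0.
On [0, 1], S'(t) = b_0 + 2c_0·t + 3d_0·t² with b_0 = Δ_0 - h_0(2m_0 + m_1)/6 = 101/56, c_0 = m_0/2 = 0, d_0 = (m_1 - m_0)/(6h_0) = -101/56. So S'(0) = 101/56.

1.8036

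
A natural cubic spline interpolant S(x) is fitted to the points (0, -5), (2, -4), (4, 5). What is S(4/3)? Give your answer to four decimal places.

-5.0741

Put m_i = S'' at the i-th knot. Here h = (2, 2) and Δ = (1/2, 9/2), so the interior equations h_(i-1)·m_(i-1) + 2(h_(i-1)+h_i)·m_i + h_i·m_(i+1) = 6(Δ_i − Δ_(i-1)) read
  2·m_0 + 8·m_1 + 2·m_2 = 6(Δ_1 - Δ_0) = 24
Natural end conditions: m_0 = m_2 = 0.
Solving: m_0 = 0, m_1 = 3, m_2 = 0.
On [0, 2], S(x) = -5 - 1/2·x + 0·x² + 1/4·x³.
With x = 4/3: S(4/3) = -137/27.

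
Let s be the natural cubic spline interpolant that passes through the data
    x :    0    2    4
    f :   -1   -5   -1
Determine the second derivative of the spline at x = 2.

3

Let m_i = s''(x_i). Step sizes h_i = 2, 2; slopes of the chords Δ_i = (y_(i+1) - y_i)/h_i = -2, 2.
  2·m_0 + 8·m_1 + 2·m_2 = 6(Δ_1 - Δ_0) = 24
Natural end conditions: m_0 = m_2 = 0.
Hence m_0 = 0, m_1 = 3, m_2 = 0.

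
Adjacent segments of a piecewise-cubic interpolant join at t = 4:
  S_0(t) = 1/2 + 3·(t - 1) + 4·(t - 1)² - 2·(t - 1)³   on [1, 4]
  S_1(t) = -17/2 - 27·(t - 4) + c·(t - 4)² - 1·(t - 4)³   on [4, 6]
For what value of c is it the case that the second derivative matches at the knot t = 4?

S_0''(t) = 8 - 12·(t - 1), so S_0''(4) = -28. On the right, S_1''(4) = 2c, so c = -14.

-14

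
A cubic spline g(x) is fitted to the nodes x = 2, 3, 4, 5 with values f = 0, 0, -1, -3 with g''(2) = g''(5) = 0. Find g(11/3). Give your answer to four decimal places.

Put M_i = g'' at the i-th knot. Here h = (1, 1, 1) and Δ = (0, -1, -2), so the interior equations h_(i-1)·M_(i-1) + 2(h_(i-1)+h_i)·M_i + h_i·M_(i+1) = 6(Δ_i − Δ_(i-1)) read
  1·M_0 + 4·M_1 + 1·M_2 = 6(Δ_1 - Δ_0) = -6
  1·M_1 + 4·M_2 + 1·M_3 = 6(Δ_2 - Δ_1) = -6
Natural end conditions: M_0 = M_3 = 0.
Forward elimination and back-substitution give M_0 = 0, M_1 = -6/5, M_2 = -6/5, M_3 = 0.
On [3, 4], g(x) = 0 - 2/5·(x - 3) - 3/5·(x - 3)² + 0·(x - 3)³.
With (x - 3) = 2/3: g(11/3) = -8/15.

-0.5333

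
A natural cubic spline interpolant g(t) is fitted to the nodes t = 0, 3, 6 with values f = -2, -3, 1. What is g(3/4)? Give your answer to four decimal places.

Let σ_i = g''(x_i). Step sizes h_i = 3, 3; slopes of the chords Δ_i = (y_(i+1) - y_i)/h_i = -1/3, 4/3.
  3·σ_0 + 12·σ_1 + 3·σ_2 = 6(Δ_1 - Δ_0) = 10
Natural end conditions: σ_0 = σ_2 = 0.
Solving the tridiagonal system: σ_0 = 0, σ_1 = 5/6, σ_2 = 0.
On [0, 3], g(t) = -2 - 3/4·t + 0·t² + 5/108·t³.
With t = 3/4: g(3/4) = -651/256.

-2.5430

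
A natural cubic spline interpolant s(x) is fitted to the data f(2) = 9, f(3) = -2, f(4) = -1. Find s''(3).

18

Put σ_i = s'' at the i-th knot. Here h = (1, 1) and Δ = (-11, 1), so the interior equations h_(i-1)·σ_(i-1) + 2(h_(i-1)+h_i)·σ_i + h_i·σ_(i+1) = 6(Δ_i − Δ_(i-1)) read
  1·σ_0 + 4·σ_1 + 1·σ_2 = 6(Δ_1 - Δ_0) = 72
Natural end conditions: σ_0 = σ_2 = 0.
Solving: σ_0 = 0, σ_1 = 18, σ_2 = 0.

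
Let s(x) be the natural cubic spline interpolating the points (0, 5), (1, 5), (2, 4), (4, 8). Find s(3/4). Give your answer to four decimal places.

Put M_i = s'' at the i-th knot. Here h = (1, 1, 2) and Δ = (0, -1, 2), so the interior equations h_(i-1)·M_(i-1) + 2(h_(i-1)+h_i)·M_i + h_i·M_(i+1) = 6(Δ_i − Δ_(i-1)) read
  1·M_0 + 4·M_1 + 1·M_2 = 6(Δ_1 - Δ_0) = -6
  1·M_1 + 6·M_2 + 2·M_3 = 6(Δ_2 - Δ_1) = 18
Natural end conditions: M_0 = M_3 = 0.
Solving the tridiagonal system: M_0 = 0, M_1 = -54/23, M_2 = 78/23, M_3 = 0.
On [0, 1], s(x) = 5 + 9/23·x + 0·x² - 9/23·x³.
With x = 3/4: s(3/4) = 7549/1472.

5.1284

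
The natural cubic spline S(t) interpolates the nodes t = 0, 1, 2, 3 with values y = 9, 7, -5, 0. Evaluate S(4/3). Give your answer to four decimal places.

Let M_i = S''(x_i). Step sizes h_i = 1, 1, 1; slopes of the chords Δ_i = (y_(i+1) - y_i)/h_i = -2, -12, 5.
  1·M_0 + 4·M_1 + 1·M_2 = 6(Δ_1 - Δ_0) = -60
  1·M_1 + 4·M_2 + 1·M_3 = 6(Δ_2 - Δ_1) = 102
Natural end conditions: M_0 = M_3 = 0.
Hence M_0 = 0, M_1 = -114/5, M_2 = 156/5, M_3 = 0.
On [1, 2], S(t) = 7 - 48/5·(t - 1) - 57/5·(t - 1)² + 9·(t - 1)³.
With (t - 1) = 1/3: S(4/3) = 43/15.

2.8667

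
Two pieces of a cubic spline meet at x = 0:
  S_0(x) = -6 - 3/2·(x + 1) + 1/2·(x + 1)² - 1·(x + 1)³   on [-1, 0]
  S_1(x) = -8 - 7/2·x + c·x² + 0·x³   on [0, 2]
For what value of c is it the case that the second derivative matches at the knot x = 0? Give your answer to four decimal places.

-2.5000

S_0''(x) = 1 - 6·(x + 1), so S_0''(0) = -5. On the right, S_1''(0) = 2c, so c = -5/2.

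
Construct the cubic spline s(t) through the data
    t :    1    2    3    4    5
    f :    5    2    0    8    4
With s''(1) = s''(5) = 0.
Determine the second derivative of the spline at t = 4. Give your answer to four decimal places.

-23.4643

With M_i denoting the second derivative at x_i, h_i = 1, 1, 1, 1, and Δ_i = (y_(i+1) − y_i)/h_i = -3, -2, 8, -4:
  1·M_0 + 4·M_1 + 1·M_2 = 6(Δ_1 - Δ_0) = 6
  1·M_1 + 4·M_2 + 1·M_3 = 6(Δ_2 - Δ_1) = 60
  1·M_2 + 4·M_3 + 1·M_4 = 6(Δ_3 - Δ_2) = -72
Natural end conditions: M_0 = M_4 = 0.
Hence M_0 = 0, M_1 = -111/28, M_2 = 153/7, M_3 = -657/28, M_4 = 0.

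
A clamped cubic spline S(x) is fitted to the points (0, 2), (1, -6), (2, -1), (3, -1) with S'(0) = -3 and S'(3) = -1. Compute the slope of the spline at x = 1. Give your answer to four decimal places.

With M_i denoting the second derivative at x_i, h_i = 1, 1, 1, and Δ_i = (y_(i+1) − y_i)/h_i = -8, 5, 0:
  1·M_0 + 4·M_1 + 1·M_2 = 6(Δ_1 - Δ_0) = 78
  1·M_1 + 4·M_2 + 1·M_3 = 6(Δ_2 - Δ_1) = -30
Clamped end conditions give two more equations: 2h_0·M_0 + h_0·M_1 = 6(Δ_0 - S'(0)) = -30 and h_2·M_2 + 2h_2·M_3 = 6(S'(3) - Δ_2) = -6.
Hence M_0 = -92/3, M_1 = 94/3, M_2 = -50/3, M_3 = 16/3.
On [1, 2], S'(x) = b_1 + 2c_1·(x - 1) + 3d_1·(x - 1)² with b_1 = Δ_1 - h_1(2M_1 + M_2)/6 = -8/3, c_1 = M_1/2 = 47/3, d_1 = (M_2 - M_1)/(6h_1) = -8. So S'(1) = -8/3.

-2.6667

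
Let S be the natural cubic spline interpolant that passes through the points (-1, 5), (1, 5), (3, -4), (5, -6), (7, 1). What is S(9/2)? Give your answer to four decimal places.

-6.5430

Let M_i = S''(x_i). Step sizes h_i = 2, 2, 2, 2; slopes of the chords Δ_i = (y_(i+1) - y_i)/h_i = 0, -9/2, -1, 7/2.
  2·M_0 + 8·M_1 + 2·M_2 = 6(Δ_1 - Δ_0) = -27
  2·M_1 + 8·M_2 + 2·M_3 = 6(Δ_2 - Δ_1) = 21
  2·M_2 + 8·M_3 + 2·M_4 = 6(Δ_3 - Δ_2) = 27
Natural end conditions: M_0 = M_4 = 0.
Forward elimination and back-substitution give M_0 = 0, M_1 = -33/8, M_2 = 3, M_3 = 21/8, M_4 = 0.
On [3, 5], S(x) = -4 - 31/8·(x - 3) + 3/2·(x - 3)² - 1/32·(x - 3)³.
With (x - 3) = 3/2: S(9/2) = -1675/256.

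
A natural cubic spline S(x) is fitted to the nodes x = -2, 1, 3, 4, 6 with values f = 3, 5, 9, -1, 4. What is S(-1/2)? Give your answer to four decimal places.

1.7673

Let m_i = S''(x_i). Step sizes h_i = 3, 2, 1, 2; slopes of the chords Δ_i = (y_(i+1) - y_i)/h_i = 2/3, 2, -10, 5/2.
  3·m_0 + 10·m_1 + 2·m_2 = 6(Δ_1 - Δ_0) = 8
  2·m_1 + 6·m_2 + 1·m_3 = 6(Δ_2 - Δ_1) = -72
  1·m_2 + 6·m_3 + 2·m_4 = 6(Δ_3 - Δ_2) = 75
Natural end conditions: m_0 = m_4 = 0.
Solving: m_0 = 0, m_1 = 647/163, m_2 = -2583/163, m_3 = 2468/163, m_4 = 0.
On [-2, 1], S(x) = 3 - 1289/978·(x + 2) + 0·(x + 2)² + 647/2934·(x + 2)³.
With (x + 2) = 3/2: S(-1/2) = 4609/2608.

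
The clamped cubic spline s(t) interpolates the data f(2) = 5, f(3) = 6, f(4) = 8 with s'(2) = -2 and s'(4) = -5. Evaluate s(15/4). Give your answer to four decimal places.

8.5781

Write m_i for s''(x_i). With h_i = 1, 1 and divided differences Δ_i = 1, 2, the continuity of s' gives the tridiagonal system
  1·m_0 + 4·m_1 + 1·m_2 = 6(Δ_1 - Δ_0) = 6
Clamped end conditions give two more equations: 2h_0·m_0 + h_0·m_1 = 6(Δ_0 - s'(2)) = 18 and h_1·m_1 + 2h_1·m_2 = 6(s'(4) - Δ_1) = -42.
Forward elimination and back-substitution give m_0 = 6, m_1 = 6, m_2 = -24.
On [3, 4], s(t) = 6 + 4·(t - 3) + 3·(t - 3)² - 5·(t - 3)³.
With (t - 3) = 3/4: s(15/4) = 549/64.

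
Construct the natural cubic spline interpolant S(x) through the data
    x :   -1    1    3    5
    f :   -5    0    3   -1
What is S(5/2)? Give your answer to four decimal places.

With σ_i denoting the second derivative at x_i, h_i = 2, 2, 2, and Δ_i = (y_(i+1) − y_i)/h_i = 5/2, 3/2, -2:
  2·σ_0 + 8·σ_1 + 2·σ_2 = 6(Δ_1 - Δ_0) = -6
  2·σ_1 + 8·σ_2 + 2·σ_3 = 6(Δ_2 - Δ_1) = -21
Natural end conditions: σ_0 = σ_3 = 0.
Solving: σ_0 = 0, σ_1 = -1/10, σ_2 = -13/5, σ_3 = 0.
On [1, 3], S(x) = 0 + 73/30·(x - 1) - 1/20·(x - 1)² - 5/24·(x - 1)³.
With (x - 1) = 3/2: S(5/2) = 907/320.

2.8344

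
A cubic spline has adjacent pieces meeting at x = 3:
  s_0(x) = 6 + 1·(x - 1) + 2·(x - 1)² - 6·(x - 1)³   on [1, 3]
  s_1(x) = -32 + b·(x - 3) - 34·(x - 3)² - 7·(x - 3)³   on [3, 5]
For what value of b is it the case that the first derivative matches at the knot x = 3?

-63

s_0'(x) = 1 + 4·(x - 1) - 18·(x - 1)², so s_0'(3) = -63. On the right, s_1'(3) = b, so b = -63.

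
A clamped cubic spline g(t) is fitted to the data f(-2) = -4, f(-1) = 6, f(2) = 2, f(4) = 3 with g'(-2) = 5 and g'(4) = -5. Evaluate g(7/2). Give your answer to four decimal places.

With m_i denoting the second derivative at x_i, h_i = 1, 3, 2, and Δ_i = (y_(i+1) − y_i)/h_i = 10, -4/3, 1/2:
  1·m_0 + 8·m_1 + 3·m_2 = 6(Δ_1 - Δ_0) = -68
  3·m_1 + 10·m_2 + 2·m_3 = 6(Δ_2 - Δ_1) = 11
Clamped end conditions give two more equations: 2h_0·m_0 + h_0·m_1 = 6(Δ_0 - g'(-2)) = 30 and h_2·m_2 + 2h_2·m_3 = 6(g'(4) - Δ_2) = -33.
Forward elimination and back-substitution give m_0 = 1723/78, m_1 = -553/39, m_2 = 607/78, m_3 = -947/78.
On [2, 4], g(t) = 2 - 25/39·(t - 2) + 607/156·(t - 2)² - 259/156·(t - 2)³.
With (t - 2) = 3/2: g(7/2) = 1743/416.

4.1899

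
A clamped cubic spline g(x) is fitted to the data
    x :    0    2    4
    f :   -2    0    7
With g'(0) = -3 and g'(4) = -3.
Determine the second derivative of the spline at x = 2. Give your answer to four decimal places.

With M_i denoting the second derivative at x_i, h_i = 2, 2, and Δ_i = (y_(i+1) − y_i)/h_i = 1, 7/2:
  2·M_0 + 8·M_1 + 2·M_2 = 6(Δ_1 - Δ_0) = 15
Clamped end conditions give two more equations: 2h_0·M_0 + h_0·M_1 = 6(Δ_0 - g'(0)) = 24 and h_1·M_1 + 2h_1·M_2 = 6(g'(4) - Δ_1) = -39.
Hence M_0 = 33/8, M_1 = 15/4, M_2 = -93/8.

3.7500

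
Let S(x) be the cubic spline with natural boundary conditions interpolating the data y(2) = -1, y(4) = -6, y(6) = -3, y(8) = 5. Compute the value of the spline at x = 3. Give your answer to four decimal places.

-4.1750

Let m_i = S''(x_i). Step sizes h_i = 2, 2, 2; slopes of the chords Δ_i = (y_(i+1) - y_i)/h_i = -5/2, 3/2, 4.
  2·m_0 + 8·m_1 + 2·m_2 = 6(Δ_1 - Δ_0) = 24
  2·m_1 + 8·m_2 + 2·m_3 = 6(Δ_2 - Δ_1) = 15
Natural end conditions: m_0 = m_3 = 0.
Forward elimination and back-substitution give m_0 = 0, m_1 = 27/10, m_2 = 6/5, m_3 = 0.
On [2, 4], S(x) = -1 - 17/5·(x - 2) + 0·(x - 2)² + 9/40·(x - 2)³.
With (x - 2) = 1: S(3) = -167/40.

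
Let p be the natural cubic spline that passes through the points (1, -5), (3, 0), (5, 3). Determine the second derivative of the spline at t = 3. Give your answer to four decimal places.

-0.7500

Let m_i = p''(x_i). Step sizes h_i = 2, 2; slopes of the chords Δ_i = (y_(i+1) - y_i)/h_i = 5/2, 3/2.
  2·m_0 + 8·m_1 + 2·m_2 = 6(Δ_1 - Δ_0) = -6
Natural end conditions: m_0 = m_2 = 0.
Forward elimination and back-substitution give m_0 = 0, m_1 = -3/4, m_2 = 0.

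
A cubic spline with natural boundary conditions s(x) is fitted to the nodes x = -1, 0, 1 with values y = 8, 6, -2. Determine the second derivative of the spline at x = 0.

-9

Write M_i for s''(x_i). With h_i = 1, 1 and divided differences Δ_i = -2, -8, the continuity of s' gives the tridiagonal system
  1·M_0 + 4·M_1 + 1·M_2 = 6(Δ_1 - Δ_0) = -36
Natural end conditions: M_0 = M_2 = 0.
Forward elimination and back-substitution give M_0 = 0, M_1 = -9, M_2 = 0.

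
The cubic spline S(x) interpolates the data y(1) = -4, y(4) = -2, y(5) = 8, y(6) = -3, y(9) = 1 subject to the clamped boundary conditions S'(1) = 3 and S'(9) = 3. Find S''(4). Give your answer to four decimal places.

15.7885

With M_i denoting the second derivative at x_i, h_i = 3, 1, 1, 3, and Δ_i = (y_(i+1) − y_i)/h_i = 2/3, 10, -11, 4/3:
  3·M_0 + 8·M_1 + 1·M_2 = 6(Δ_1 - Δ_0) = 56
  1·M_1 + 4·M_2 + 1·M_3 = 6(Δ_2 - Δ_1) = -126
  1·M_2 + 8·M_3 + 3·M_4 = 6(Δ_3 - Δ_2) = 74
Clamped end conditions give two more equations: 2h_0·M_0 + h_0·M_1 = 6(Δ_0 - S'(1)) = -14 and h_3·M_3 + 2h_3·M_4 = 6(S'(9) - Δ_3) = 10.
Solving: M_0 = -3191/312, M_1 = 821/52, M_2 = -317/8, M_3 = 869/52, M_4 = -2087/312.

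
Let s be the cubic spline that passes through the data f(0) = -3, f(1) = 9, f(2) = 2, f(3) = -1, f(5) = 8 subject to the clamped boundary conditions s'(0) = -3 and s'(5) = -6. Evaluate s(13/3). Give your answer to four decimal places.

7.9837

Let σ_i = s''(x_i). Step sizes h_i = 1, 1, 1, 2; slopes of the chords Δ_i = (y_(i+1) - y_i)/h_i = 12, -7, -3, 9/2.
  1·σ_0 + 4·σ_1 + 1·σ_2 = 6(Δ_1 - Δ_0) = -114
  1·σ_1 + 4·σ_2 + 1·σ_3 = 6(Δ_2 - Δ_1) = 24
  1·σ_2 + 6·σ_3 + 2·σ_4 = 6(Δ_3 - Δ_2) = 45
Clamped end conditions give two more equations: 2h_0·σ_0 + h_0·σ_1 = 6(Δ_0 - s'(0)) = 90 and h_3·σ_3 + 2h_3·σ_4 = 6(s'(5) - Δ_3) = -63.
Solving the tridiagonal system: σ_0 = 5733/82, σ_1 = -2043/41, σ_2 = 1263/82, σ_3 = 501/41, σ_4 = -3585/164.
On [3, 5], s(x) = -1 + 597/164·(x - 3) + 501/82·(x - 3)² - 1863/656·(x - 3)³.
With (x - 3) = 4/3: s(13/3) = 982/123.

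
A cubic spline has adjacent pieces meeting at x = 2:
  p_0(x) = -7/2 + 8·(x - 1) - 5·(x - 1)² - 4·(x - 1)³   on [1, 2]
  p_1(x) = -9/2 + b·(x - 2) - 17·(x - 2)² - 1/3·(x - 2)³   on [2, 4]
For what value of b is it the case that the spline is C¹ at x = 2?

-14

p_0'(x) = 8 - 10·(x - 1) - 12·(x - 1)², so p_0'(2) = -14. On the right, p_1'(2) = b, so b = -14.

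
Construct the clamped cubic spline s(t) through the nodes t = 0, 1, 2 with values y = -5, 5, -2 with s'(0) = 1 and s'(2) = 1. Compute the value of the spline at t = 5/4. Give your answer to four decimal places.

With σ_i denoting the second derivative at x_i, h_i = 1, 1, and Δ_i = (y_(i+1) − y_i)/h_i = 10, -7:
  1·σ_0 + 4·σ_1 + 1·σ_2 = 6(Δ_1 - Δ_0) = -102
Clamped end conditions give two more equations: 2h_0·σ_0 + h_0·σ_1 = 6(Δ_0 - s'(0)) = 54 and h_1·σ_1 + 2h_1·σ_2 = 6(s'(2) - Δ_1) = 48.
Solving the tridiagonal system: σ_0 = 105/2, σ_1 = -51, σ_2 = 99/2.
On [1, 2], s(t) = 5 + 7/4·(t - 1) - 51/2·(t - 1)² + 67/4·(t - 1)³.
With (t - 1) = 1/4: s(5/4) = 1051/256.

4.1055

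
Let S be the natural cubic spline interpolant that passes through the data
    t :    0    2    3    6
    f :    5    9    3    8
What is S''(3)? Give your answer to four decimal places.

Let m_i = S''(x_i). Step sizes h_i = 2, 1, 3; slopes of the chords Δ_i = (y_(i+1) - y_i)/h_i = 2, -6, 5/3.
  2·m_0 + 6·m_1 + 1·m_2 = 6(Δ_1 - Δ_0) = -48
  1·m_1 + 8·m_2 + 3·m_3 = 6(Δ_2 - Δ_1) = 46
Natural end conditions: m_0 = m_3 = 0.
Solving: m_0 = 0, m_1 = -430/47, m_2 = 324/47, m_3 = 0.

6.8936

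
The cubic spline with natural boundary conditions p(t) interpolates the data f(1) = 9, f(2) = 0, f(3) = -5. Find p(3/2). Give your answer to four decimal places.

With M_i denoting the second derivative at x_i, h_i = 1, 1, and Δ_i = (y_(i+1) − y_i)/h_i = -9, -5:
  1·M_0 + 4·M_1 + 1·M_2 = 6(Δ_1 - Δ_0) = 24
Natural end conditions: M_0 = M_2 = 0.
Forward elimination and back-substitution give M_0 = 0, M_1 = 6, M_2 = 0.
On [1, 2], p(t) = 9 - 10·(t - 1) + 0·(t - 1)² + 1·(t - 1)³.
With (t - 1) = 1/2: p(3/2) = 33/8.

4.1250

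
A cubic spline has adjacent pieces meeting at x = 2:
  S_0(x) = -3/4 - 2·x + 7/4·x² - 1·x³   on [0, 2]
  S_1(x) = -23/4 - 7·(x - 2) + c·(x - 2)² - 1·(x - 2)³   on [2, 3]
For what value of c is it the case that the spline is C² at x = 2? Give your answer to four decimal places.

S_0''(x) = 7/2 - 6·x, so S_0''(2) = -17/2. On the right, S_1''(2) = 2c, so c = -17/4.

-4.2500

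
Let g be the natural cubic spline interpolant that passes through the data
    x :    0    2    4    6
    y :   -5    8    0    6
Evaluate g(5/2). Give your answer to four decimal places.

With m_i denoting the second derivative at x_i, h_i = 2, 2, 2, and Δ_i = (y_(i+1) − y_i)/h_i = 13/2, -4, 3:
  2·m_0 + 8·m_1 + 2·m_2 = 6(Δ_1 - Δ_0) = -63
  2·m_1 + 8·m_2 + 2·m_3 = 6(Δ_2 - Δ_1) = 42
Natural end conditions: m_0 = m_3 = 0.
Hence m_0 = 0, m_1 = -49/5, m_2 = 77/10, m_3 = 0.
On [2, 4], g(x) = 8 - 1/30·(x - 2) - 49/10·(x - 2)² + 35/24·(x - 2)³.
With (x - 2) = 1/2: g(5/2) = 2221/320.

6.9406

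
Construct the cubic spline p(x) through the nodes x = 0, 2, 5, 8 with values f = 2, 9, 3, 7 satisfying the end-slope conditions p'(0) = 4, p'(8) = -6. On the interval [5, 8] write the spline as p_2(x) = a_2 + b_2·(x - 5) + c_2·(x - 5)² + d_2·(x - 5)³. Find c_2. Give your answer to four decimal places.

Put M_i = p'' at the i-th knot. Here h = (2, 3, 3) and Δ = (7/2, -2, 4/3), so the interior equations h_(i-1)·M_(i-1) + 2(h_(i-1)+h_i)·M_i + h_i·M_(i+1) = 6(Δ_i − Δ_(i-1)) read
  2·M_0 + 10·M_1 + 3·M_2 = 6(Δ_1 - Δ_0) = -33
  3·M_1 + 12·M_2 + 3·M_3 = 6(Δ_2 - Δ_1) = 20
Clamped end conditions give two more equations: 2h_0·M_0 + h_0·M_1 = 6(Δ_0 - p'(0)) = -3 and h_2·M_2 + 2h_2·M_3 = 6(p'(8) - Δ_2) = -44.
Forward elimination and back-substitution give M_0 = 73/38, M_1 = -203/38, M_2 = 105/19, M_3 = -1151/114.
On [5, 8], with p_2(x) = a_2 + b_2·(x - 5) + c_2·(x - 5)² + d_2·(x - 5)³: c_2 = M_2/2 = 105/38, d_2 = (M_3 - M_2)/(6h_2) = -1781/2052, b_2 = Δ_2 - h_2(2M_2 + M_3)/6 = 65/76.

2.7632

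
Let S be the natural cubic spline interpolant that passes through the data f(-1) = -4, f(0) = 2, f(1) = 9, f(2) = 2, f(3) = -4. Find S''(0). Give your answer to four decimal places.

Let σ_i = S''(x_i). Step sizes h_i = 1, 1, 1, 1; slopes of the chords Δ_i = (y_(i+1) - y_i)/h_i = 6, 7, -7, -6.
  1·σ_0 + 4·σ_1 + 1·σ_2 = 6(Δ_1 - Δ_0) = 6
  1·σ_1 + 4·σ_2 + 1·σ_3 = 6(Δ_2 - Δ_1) = -84
  1·σ_2 + 4·σ_3 + 1·σ_4 = 6(Δ_3 - Δ_2) = 6
Natural end conditions: σ_0 = σ_4 = 0.
Solving: σ_0 = 0, σ_1 = 54/7, σ_2 = -174/7, σ_3 = 54/7, σ_4 = 0.

7.7143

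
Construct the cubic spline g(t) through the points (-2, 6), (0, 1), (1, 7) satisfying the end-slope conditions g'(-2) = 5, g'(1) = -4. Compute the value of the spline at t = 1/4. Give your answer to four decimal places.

With σ_i denoting the second derivative at x_i, h_i = 2, 1, and Δ_i = (y_(i+1) − y_i)/h_i = -5/2, 6:
  2·σ_0 + 6·σ_1 + 1·σ_2 = 6(Δ_1 - Δ_0) = 51
Clamped end conditions give two more equations: 2h_0·σ_0 + h_0·σ_1 = 6(Δ_0 - g'(-2)) = -45 and h_1·σ_1 + 2h_1·σ_2 = 6(g'(1) - Δ_1) = -60.
Forward elimination and back-substitution give σ_0 = -91/4, σ_1 = 23, σ_2 = -83/2.
On [0, 1], g(t) = 1 + 21/4·t + 23/2·t² - 43/4·t³.
With t = 1/4: g(1/4) = 733/256.

2.8633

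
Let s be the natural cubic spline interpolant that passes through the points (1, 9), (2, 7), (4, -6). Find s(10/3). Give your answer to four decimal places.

With σ_i denoting the second derivative at x_i, h_i = 1, 2, and Δ_i = (y_(i+1) − y_i)/h_i = -2, -13/2:
  1·σ_0 + 6·σ_1 + 2·σ_2 = 6(Δ_1 - Δ_0) = -27
Natural end conditions: σ_0 = σ_2 = 0.
Hence σ_0 = 0, σ_1 = -9/2, σ_2 = 0.
On [2, 4], s(x) = 7 - 7/2·(x - 2) - 9/4·(x - 2)² + 3/8·(x - 2)³.
With (x - 2) = 4/3: s(10/3) = -7/9.

-0.7778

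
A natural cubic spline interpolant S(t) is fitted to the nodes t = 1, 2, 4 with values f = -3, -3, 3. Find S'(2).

1

Let σ_i = S''(x_i). Step sizes h_i = 1, 2; slopes of the chords Δ_i = (y_(i+1) - y_i)/h_i = 0, 3.
  1·σ_0 + 6·σ_1 + 2·σ_2 = 6(Δ_1 - Δ_0) = 18
Natural end conditions: σ_0 = σ_2 = 0.
Solving the tridiagonal system: σ_0 = 0, σ_1 = 3, σ_2 = 0.
On [2, 4], S'(t) = b_1 + 2c_1·(t - 2) + 3d_1·(t - 2)² with b_1 = Δ_1 - h_1(2σ_1 + σ_2)/6 = 1, c_1 = σ_1/2 = 3/2, d_1 = (σ_2 - σ_1)/(6h_1) = -1/4. So S'(2) = 1.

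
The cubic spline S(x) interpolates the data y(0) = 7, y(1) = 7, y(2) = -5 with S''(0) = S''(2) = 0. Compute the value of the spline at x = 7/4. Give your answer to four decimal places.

-1.2969

Write σ_i for S''(x_i). With h_i = 1, 1 and divided differences Δ_i = 0, -12, the continuity of S' gives the tridiagonal system
  1·σ_0 + 4·σ_1 + 1·σ_2 = 6(Δ_1 - Δ_0) = -72
Natural end conditions: σ_0 = σ_2 = 0.
Forward elimination and back-substitution give σ_0 = 0, σ_1 = -18, σ_2 = 0.
On [1, 2], S(x) = 7 - 6·(x - 1) - 9·(x - 1)² + 3·(x - 1)³.
With (x - 1) = 3/4: S(7/4) = -83/64.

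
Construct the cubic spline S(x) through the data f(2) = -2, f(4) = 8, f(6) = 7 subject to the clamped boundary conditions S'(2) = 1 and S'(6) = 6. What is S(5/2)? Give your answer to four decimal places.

-0.3086

Let M_i = S''(x_i). Step sizes h_i = 2, 2; slopes of the chords Δ_i = (y_(i+1) - y_i)/h_i = 5, -1/2.
  2·M_0 + 8·M_1 + 2·M_2 = 6(Δ_1 - Δ_0) = -33
Clamped end conditions give two more equations: 2h_0·M_0 + h_0·M_1 = 6(Δ_0 - S'(2)) = 24 and h_1·M_1 + 2h_1·M_2 = 6(S'(6) - Δ_1) = 39.
Forward elimination and back-substitution give M_0 = 91/8, M_1 = -43/4, M_2 = 121/8.
On [2, 4], S(x) = -2 + 1·(x - 2) + 91/16·(x - 2)² - 59/32·(x - 2)³.
With (x - 2) = 1/2: S(5/2) = -79/256.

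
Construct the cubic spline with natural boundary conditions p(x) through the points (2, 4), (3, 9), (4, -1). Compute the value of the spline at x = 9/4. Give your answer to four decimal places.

6.1289

With M_i denoting the second derivative at x_i, h_i = 1, 1, and Δ_i = (y_(i+1) − y_i)/h_i = 5, -10:
  1·M_0 + 4·M_1 + 1·M_2 = 6(Δ_1 - Δ_0) = -90
Natural end conditions: M_0 = M_2 = 0.
Hence M_0 = 0, M_1 = -45/2, M_2 = 0.
On [2, 3], p(x) = 4 + 35/4·(x - 2) + 0·(x - 2)² - 15/4·(x - 2)³.
With (x - 2) = 1/4: p(9/4) = 1569/256.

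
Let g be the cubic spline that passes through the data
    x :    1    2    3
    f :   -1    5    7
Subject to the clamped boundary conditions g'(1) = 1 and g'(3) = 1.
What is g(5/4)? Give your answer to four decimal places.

-0.1797

Let M_i = g''(x_i). Step sizes h_i = 1, 1; slopes of the chords Δ_i = (y_(i+1) - y_i)/h_i = 6, 2.
  1·M_0 + 4·M_1 + 1·M_2 = 6(Δ_1 - Δ_0) = -24
Clamped end conditions give two more equations: 2h_0·M_0 + h_0·M_1 = 6(Δ_0 - g'(1)) = 30 and h_1·M_1 + 2h_1·M_2 = 6(g'(3) - Δ_1) = -6.
Hence M_0 = 21, M_1 = -12, M_2 = 3.
On [1, 2], g(x) = -1 + 1·(x - 1) + 21/2·(x - 1)² - 11/2·(x - 1)³.
With (x - 1) = 1/4: g(5/4) = -23/128.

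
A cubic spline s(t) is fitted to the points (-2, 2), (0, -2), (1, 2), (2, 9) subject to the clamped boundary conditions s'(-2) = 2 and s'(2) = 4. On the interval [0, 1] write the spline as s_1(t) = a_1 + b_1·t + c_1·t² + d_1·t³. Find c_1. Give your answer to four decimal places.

4.2727

Put M_i = s'' at the i-th knot. Here h = (2, 1, 1) and Δ = (-2, 4, 7), so the interior equations h_(i-1)·M_(i-1) + 2(h_(i-1)+h_i)·M_i + h_i·M_(i+1) = 6(Δ_i − Δ_(i-1)) read
  2·M_0 + 6·M_1 + 1·M_2 = 6(Δ_1 - Δ_0) = 36
  1·M_1 + 4·M_2 + 1·M_3 = 6(Δ_2 - Δ_1) = 18
Clamped end conditions give two more equations: 2h_0·M_0 + h_0·M_1 = 6(Δ_0 - s'(-2)) = -24 and h_2·M_2 + 2h_2·M_3 = 6(s'(2) - Δ_2) = -18.
Solving: M_0 = -113/11, M_1 = 94/11, M_2 = 58/11, M_3 = -128/11.
On [0, 1], with s_1(t) = a_1 + b_1·t + c_1·t² + d_1·t³: c_1 = M_1/2 = 47/11, d_1 = (M_2 - M_1)/(6h_1) = -6/11, b_1 = Δ_1 - h_1(2M_1 + M_2)/6 = 3/11.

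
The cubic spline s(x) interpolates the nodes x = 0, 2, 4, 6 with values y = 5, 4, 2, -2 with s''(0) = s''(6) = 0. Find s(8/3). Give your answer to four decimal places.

Write m_i for s''(x_i). With h_i = 2, 2, 2 and divided differences Δ_i = -1/2, -1, -2, the continuity of s' gives the tridiagonal system
  2·m_0 + 8·m_1 + 2·m_2 = 6(Δ_1 - Δ_0) = -3
  2·m_1 + 8·m_2 + 2·m_3 = 6(Δ_2 - Δ_1) = -6
Natural end conditions: m_0 = m_3 = 0.
Hence m_0 = 0, m_1 = -1/5, m_2 = -7/10, m_3 = 0.
On [2, 4], s(x) = 4 - 19/30·(x - 2) - 1/10·(x - 2)² - 1/24·(x - 2)³.
With (x - 2) = 2/3: s(8/3) = 1426/405.

3.5210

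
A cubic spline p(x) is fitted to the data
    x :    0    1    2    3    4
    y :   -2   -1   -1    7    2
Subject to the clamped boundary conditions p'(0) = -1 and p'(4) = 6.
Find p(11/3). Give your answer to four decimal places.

Put M_i = p'' at the i-th knot. Here h = (1, 1, 1, 1) and Δ = (1, 0, 8, -5), so the interior equations h_(i-1)·M_(i-1) + 2(h_(i-1)+h_i)·M_i + h_i·M_(i+1) = 6(Δ_i − Δ_(i-1)) read
  1·M_0 + 4·M_1 + 1·M_2 = 6(Δ_1 - Δ_0) = -6
  1·M_1 + 4·M_2 + 1·M_3 = 6(Δ_2 - Δ_1) = 48
  1·M_2 + 4·M_3 + 1·M_4 = 6(Δ_3 - Δ_2) = -78
Clamped end conditions give two more equations: 2h_0·M_0 + h_0·M_1 = 6(Δ_0 - p'(0)) = 12 and h_3·M_3 + 2h_3·M_4 = 6(p'(4) - Δ_3) = 66.
Solving the tridiagonal system: M_0 = 313/28, M_1 = -145/14, M_2 = 97/4, M_3 = -541/14, M_4 = 1465/28.
On [3, 4], p(x) = 7 - 47/56·(x - 3) - 541/28·(x - 3)² + 849/56·(x - 3)³.
With (x - 3) = 2/3: p(11/3) = 197/84.

2.3452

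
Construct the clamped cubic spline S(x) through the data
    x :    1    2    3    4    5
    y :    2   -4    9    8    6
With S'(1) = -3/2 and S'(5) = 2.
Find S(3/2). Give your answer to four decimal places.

-1.5949

Let m_i = S''(x_i). Step sizes h_i = 1, 1, 1, 1; slopes of the chords Δ_i = (y_(i+1) - y_i)/h_i = -6, 13, -1, -2.
  1·m_0 + 4·m_1 + 1·m_2 = 6(Δ_1 - Δ_0) = 114
  1·m_1 + 4·m_2 + 1·m_3 = 6(Δ_2 - Δ_1) = -84
  1·m_2 + 4·m_3 + 1·m_4 = 6(Δ_3 - Δ_2) = -6
Clamped end conditions give two more equations: 2h_0·m_0 + h_0·m_1 = 6(Δ_0 - S'(1)) = -27 and h_3·m_3 + 2h_3·m_4 = 6(S'(5) - Δ_3) = 24.
Solving: m_0 = -2045/56, m_1 = 1289/28, m_2 = -269/8, m_3 = 125/28, m_4 = 547/56.
On [1, 2], S(x) = 2 - 3/2·(x - 1) - 2045/112·(x - 1)² + 1541/112·(x - 1)³.
With (x - 1) = 1/2: S(3/2) = -1429/896.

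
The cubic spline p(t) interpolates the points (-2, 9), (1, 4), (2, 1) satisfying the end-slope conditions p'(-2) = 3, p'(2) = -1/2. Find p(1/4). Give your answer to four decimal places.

With σ_i denoting the second derivative at x_i, h_i = 3, 1, and Δ_i = (y_(i+1) − y_i)/h_i = -5/3, -3:
  3·σ_0 + 8·σ_1 + 1·σ_2 = 6(Δ_1 - Δ_0) = -8
Clamped end conditions give two more equations: 2h_0·σ_0 + h_0·σ_1 = 6(Δ_0 - p'(-2)) = -28 and h_1·σ_1 + 2h_1·σ_2 = 6(p'(2) - Δ_1) = 15.
Solving the tridiagonal system: σ_0 = -109/24, σ_1 = -1/4, σ_2 = 61/8.
On [-2, 1], p(t) = 9 + 3·(t + 2) - 109/48·(t + 2)² + 103/432·(t + 2)³.
With (t + 2) = 9/4: p(1/4) = 7137/1024.

6.9697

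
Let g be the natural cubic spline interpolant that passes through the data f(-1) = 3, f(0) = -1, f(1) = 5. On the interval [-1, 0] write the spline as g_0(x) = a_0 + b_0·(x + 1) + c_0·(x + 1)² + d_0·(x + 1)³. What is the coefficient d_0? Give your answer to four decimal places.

Write m_i for g''(x_i). With h_i = 1, 1 and divided differences Δ_i = -4, 6, the continuity of g' gives the tridiagonal system
  1·m_0 + 4·m_1 + 1·m_2 = 6(Δ_1 - Δ_0) = 60
Natural end conditions: m_0 = m_2 = 0.
Hence m_0 = 0, m_1 = 15, m_2 = 0.
On [-1, 0], with g_0(x) = a_0 + b_0·(x + 1) + c_0·(x + 1)² + d_0·(x + 1)³: c_0 = m_0/2 = 0, d_0 = (m_1 - m_0)/(6h_0) = 5/2, b_0 = Δ_0 - h_0(2m_0 + m_1)/6 = -13/2.

2.5000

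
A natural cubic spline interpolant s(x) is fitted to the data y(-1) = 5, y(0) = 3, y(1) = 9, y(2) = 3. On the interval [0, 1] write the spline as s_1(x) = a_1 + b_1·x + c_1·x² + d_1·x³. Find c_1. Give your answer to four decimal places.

8.8000

With σ_i denoting the second derivative at x_i, h_i = 1, 1, 1, and Δ_i = (y_(i+1) − y_i)/h_i = -2, 6, -6:
  1·σ_0 + 4·σ_1 + 1·σ_2 = 6(Δ_1 - Δ_0) = 48
  1·σ_1 + 4·σ_2 + 1·σ_3 = 6(Δ_2 - Δ_1) = -72
Natural end conditions: σ_0 = σ_3 = 0.
Solving: σ_0 = 0, σ_1 = 88/5, σ_2 = -112/5, σ_3 = 0.
On [0, 1], with s_1(x) = a_1 + b_1·x + c_1·x² + d_1·x³: c_1 = σ_1/2 = 44/5, d_1 = (σ_2 - σ_1)/(6h_1) = -20/3, b_1 = Δ_1 - h_1(2σ_1 + σ_2)/6 = 58/15.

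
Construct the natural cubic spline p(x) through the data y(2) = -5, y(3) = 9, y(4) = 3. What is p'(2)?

Let m_i = p''(x_i). Step sizes h_i = 1, 1; slopes of the chords Δ_i = (y_(i+1) - y_i)/h_i = 14, -6.
  1·m_0 + 4·m_1 + 1·m_2 = 6(Δ_1 - Δ_0) = -120
Natural end conditions: m_0 = m_2 = 0.
Solving the tridiagonal system: m_0 = 0, m_1 = -30, m_2 = 0.
On [2, 3], p'(x) = b_0 + 2c_0·(x - 2) + 3d_0·(x - 2)² with b_0 = Δ_0 - h_0(2m_0 + m_1)/6 = 19, c_0 = m_0/2 = 0, d_0 = (m_1 - m_0)/(6h_0) = -5. So p'(2) = 19.

19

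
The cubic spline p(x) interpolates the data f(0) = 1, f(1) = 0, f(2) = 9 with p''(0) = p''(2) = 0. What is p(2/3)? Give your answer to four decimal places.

Write σ_i for p''(x_i). With h_i = 1, 1 and divided differences Δ_i = -1, 9, the continuity of p' gives the tridiagonal system
  1·σ_0 + 4·σ_1 + 1·σ_2 = 6(Δ_1 - Δ_0) = 60
Natural end conditions: σ_0 = σ_2 = 0.
Hence σ_0 = 0, σ_1 = 15, σ_2 = 0.
On [0, 1], p(x) = 1 - 7/2·x + 0·x² + 5/2·x³.
With x = 2/3: p(2/3) = -16/27.

-0.5926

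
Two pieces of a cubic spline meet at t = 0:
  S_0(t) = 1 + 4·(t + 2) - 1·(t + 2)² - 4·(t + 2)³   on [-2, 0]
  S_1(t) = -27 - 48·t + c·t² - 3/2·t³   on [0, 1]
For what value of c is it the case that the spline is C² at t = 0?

S_0''(t) = -2 - 24·(t + 2), so S_0''(0) = -50. On the right, S_1''(0) = 2c, so c = -25.

-25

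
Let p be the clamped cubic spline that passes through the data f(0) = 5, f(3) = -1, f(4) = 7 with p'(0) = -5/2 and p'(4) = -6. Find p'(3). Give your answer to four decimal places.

Put σ_i = p'' at the i-th knot. Here h = (3, 1) and Δ = (-2, 8), so the interior equations h_(i-1)·σ_(i-1) + 2(h_(i-1)+h_i)·σ_i + h_i·σ_(i+1) = 6(Δ_i − Δ_(i-1)) read
  3·σ_0 + 8·σ_1 + 1·σ_2 = 6(Δ_1 - Δ_0) = 60
Clamped end conditions give two more equations: 2h_0·σ_0 + h_0·σ_1 = 6(Δ_0 - p'(0)) = 3 and h_1·σ_1 + 2h_1·σ_2 = 6(p'(4) - Δ_1) = -84.
Solving the tridiagonal system: σ_0 = -63/8, σ_1 = 67/4, σ_2 = -403/8.
On [3, 4], p'(x) = b_1 + 2c_1·(x - 3) + 3d_1·(x - 3)² with b_1 = Δ_1 - h_1(2σ_1 + σ_2)/6 = 173/16, c_1 = σ_1/2 = 67/8, d_1 = (σ_2 - σ_1)/(6h_1) = -179/16. So p'(3) = 173/16.

10.8125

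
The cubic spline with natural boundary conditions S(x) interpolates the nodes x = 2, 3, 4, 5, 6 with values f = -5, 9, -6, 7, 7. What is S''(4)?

Put M_i = S'' at the i-th knot. Here h = (1, 1, 1, 1) and Δ = (14, -15, 13, 0), so the interior equations h_(i-1)·M_(i-1) + 2(h_(i-1)+h_i)·M_i + h_i·M_(i+1) = 6(Δ_i − Δ_(i-1)) read
  1·M_0 + 4·M_1 + 1·M_2 = 6(Δ_1 - Δ_0) = -174
  1·M_1 + 4·M_2 + 1·M_3 = 6(Δ_2 - Δ_1) = 168
  1·M_2 + 4·M_3 + 1·M_4 = 6(Δ_3 - Δ_2) = -78
Natural end conditions: M_0 = M_4 = 0.
Hence M_0 = 0, M_1 = -60, M_2 = 66, M_3 = -36, M_4 = 0.

66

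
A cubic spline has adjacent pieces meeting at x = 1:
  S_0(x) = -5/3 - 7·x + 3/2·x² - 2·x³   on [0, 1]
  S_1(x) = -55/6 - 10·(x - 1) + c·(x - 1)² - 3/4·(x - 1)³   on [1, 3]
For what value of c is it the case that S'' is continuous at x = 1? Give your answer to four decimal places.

-4.5000

S_0''(x) = 3 - 12·x, so S_0''(1) = -9. On the right, S_1''(1) = 2c, so c = -9/2.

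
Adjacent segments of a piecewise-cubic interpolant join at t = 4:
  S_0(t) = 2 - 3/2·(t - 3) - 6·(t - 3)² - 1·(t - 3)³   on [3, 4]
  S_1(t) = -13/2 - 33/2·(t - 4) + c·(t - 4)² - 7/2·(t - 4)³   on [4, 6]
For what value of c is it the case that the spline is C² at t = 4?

-9

S_0''(t) = -12 - 6·(t - 3), so S_0''(4) = -18. On the right, S_1''(4) = 2c, so c = -9.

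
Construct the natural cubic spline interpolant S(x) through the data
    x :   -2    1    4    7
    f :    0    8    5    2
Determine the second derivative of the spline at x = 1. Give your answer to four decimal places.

-1.9556

Put M_i = S'' at the i-th knot. Here h = (3, 3, 3) and Δ = (8/3, -1, -1), so the interior equations h_(i-1)·M_(i-1) + 2(h_(i-1)+h_i)·M_i + h_i·M_(i+1) = 6(Δ_i − Δ_(i-1)) read
  3·M_0 + 12·M_1 + 3·M_2 = 6(Δ_1 - Δ_0) = -22
  3·M_1 + 12·M_2 + 3·M_3 = 6(Δ_2 - Δ_1) = 0
Natural end conditions: M_0 = M_3 = 0.
Forward elimination and back-substitution give M_0 = 0, M_1 = -88/45, M_2 = 22/45, M_3 = 0.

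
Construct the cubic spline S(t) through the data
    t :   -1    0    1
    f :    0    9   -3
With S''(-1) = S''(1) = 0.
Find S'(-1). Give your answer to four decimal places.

14.2500

With σ_i denoting the second derivative at x_i, h_i = 1, 1, and Δ_i = (y_(i+1) − y_i)/h_i = 9, -12:
  1·σ_0 + 4·σ_1 + 1·σ_2 = 6(Δ_1 - Δ_0) = -126
Natural end conditions: σ_0 = σ_2 = 0.
Hence σ_0 = 0, σ_1 = -63/2, σ_2 = 0.
On [-1, 0], S'(t) = b_0 + 2c_0·(t + 1) + 3d_0·(t + 1)² with b_0 = Δ_0 - h_0(2σ_0 + σ_1)/6 = 57/4, c_0 = σ_0/2 = 0, d_0 = (σ_1 - σ_0)/(6h_0) = -21/4. So S'(-1) = 57/4.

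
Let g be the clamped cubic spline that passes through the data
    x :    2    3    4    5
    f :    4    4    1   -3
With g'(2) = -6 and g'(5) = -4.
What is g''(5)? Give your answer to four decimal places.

Write M_i for g''(x_i). With h_i = 1, 1, 1 and divided differences Δ_i = 0, -3, -4, the continuity of g' gives the tridiagonal system
  1·M_0 + 4·M_1 + 1·M_2 = 6(Δ_1 - Δ_0) = -18
  1·M_1 + 4·M_2 + 1·M_3 = 6(Δ_2 - Δ_1) = -6
Clamped end conditions give two more equations: 2h_0·M_0 + h_0·M_1 = 6(Δ_0 - g'(2)) = 36 and h_2·M_2 + 2h_2·M_3 = 6(g'(5) - Δ_2) = 0.
Hence M_0 = 70/3, M_1 = -32/3, M_2 = 4/3, M_3 = -2/3.

-0.6667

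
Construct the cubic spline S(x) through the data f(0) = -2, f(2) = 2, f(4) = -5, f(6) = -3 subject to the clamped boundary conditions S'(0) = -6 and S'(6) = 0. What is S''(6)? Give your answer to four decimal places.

-5.1000

With σ_i denoting the second derivative at x_i, h_i = 2, 2, 2, and Δ_i = (y_(i+1) − y_i)/h_i = 2, -7/2, 1:
  2·σ_0 + 8·σ_1 + 2·σ_2 = 6(Δ_1 - Δ_0) = -33
  2·σ_1 + 8·σ_2 + 2·σ_3 = 6(Δ_2 - Δ_1) = 27
Clamped end conditions give two more equations: 2h_0·σ_0 + h_0·σ_1 = 6(Δ_0 - S'(0)) = 48 and h_2·σ_2 + 2h_2·σ_3 = 6(S'(6) - Δ_2) = -6.
Solving the tridiagonal system: σ_0 = 171/10, σ_1 = -51/5, σ_2 = 36/5, σ_3 = -51/10.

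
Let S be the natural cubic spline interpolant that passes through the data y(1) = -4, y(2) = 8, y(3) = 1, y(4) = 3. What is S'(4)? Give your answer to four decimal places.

Let M_i = S''(x_i). Step sizes h_i = 1, 1, 1; slopes of the chords Δ_i = (y_(i+1) - y_i)/h_i = 12, -7, 2.
  1·M_0 + 4·M_1 + 1·M_2 = 6(Δ_1 - Δ_0) = -114
  1·M_1 + 4·M_2 + 1·M_3 = 6(Δ_2 - Δ_1) = 54
Natural end conditions: M_0 = M_3 = 0.
Solving the tridiagonal system: M_0 = 0, M_1 = -34, M_2 = 22, M_3 = 0.
On [3, 4], S'(t) = b_2 + 2c_2·(t - 3) + 3d_2·(t - 3)² with b_2 = Δ_2 - h_2(2M_2 + M_3)/6 = -16/3, c_2 = M_2/2 = 11, d_2 = (M_3 - M_2)/(6h_2) = -11/3. So S'(4) = 17/3.

5.6667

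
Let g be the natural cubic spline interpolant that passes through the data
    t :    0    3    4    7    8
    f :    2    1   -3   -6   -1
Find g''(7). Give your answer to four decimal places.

Put M_i = g'' at the i-th knot. Here h = (3, 1, 3, 1) and Δ = (-1/3, -4, -1, 5), so the interior equations h_(i-1)·M_(i-1) + 2(h_(i-1)+h_i)·M_i + h_i·M_(i+1) = 6(Δ_i − Δ_(i-1)) read
  3·M_0 + 8·M_1 + 1·M_2 = 6(Δ_1 - Δ_0) = -22
  1·M_1 + 8·M_2 + 3·M_3 = 6(Δ_2 - Δ_1) = 18
  3·M_2 + 8·M_3 + 1·M_4 = 6(Δ_3 - Δ_2) = 36
Natural end conditions: M_0 = M_4 = 0.
Hence M_0 = 0, M_1 = -623/216, M_2 = 29/27, M_3 = 295/72, M_4 = 0.

4.0972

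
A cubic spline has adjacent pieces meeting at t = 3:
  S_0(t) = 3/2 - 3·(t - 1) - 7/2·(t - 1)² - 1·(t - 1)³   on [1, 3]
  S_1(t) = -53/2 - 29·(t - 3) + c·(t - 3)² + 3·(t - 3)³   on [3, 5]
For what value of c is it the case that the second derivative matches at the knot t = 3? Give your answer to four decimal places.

S_0''(t) = -7 - 6·(t - 1), so S_0''(3) = -19. On the right, S_1''(3) = 2c, so c = -19/2.

-9.5000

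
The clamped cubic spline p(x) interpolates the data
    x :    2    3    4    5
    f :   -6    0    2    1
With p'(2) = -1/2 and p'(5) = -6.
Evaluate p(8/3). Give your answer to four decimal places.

-2.4716

Put m_i = p'' at the i-th knot. Here h = (1, 1, 1) and Δ = (6, 2, -1), so the interior equations h_(i-1)·m_(i-1) + 2(h_(i-1)+h_i)·m_i + h_i·m_(i+1) = 6(Δ_i − Δ_(i-1)) read
  1·m_0 + 4·m_1 + 1·m_2 = 6(Δ_1 - Δ_0) = -24
  1·m_1 + 4·m_2 + 1·m_3 = 6(Δ_2 - Δ_1) = -18
Clamped end conditions give two more equations: 2h_0·m_0 + h_0·m_1 = 6(Δ_0 - p'(2)) = 39 and h_2·m_2 + 2h_2·m_3 = 6(p'(5) - Δ_2) = -30.
Hence m_0 = 392/15, m_1 = -199/15, m_2 = 44/15, m_3 = -247/15.
On [2, 3], p(x) = -6 - 1/2·(x - 2) + 196/15·(x - 2)² - 197/30·(x - 2)³.
With (x - 2) = 2/3: p(8/3) = -1001/405.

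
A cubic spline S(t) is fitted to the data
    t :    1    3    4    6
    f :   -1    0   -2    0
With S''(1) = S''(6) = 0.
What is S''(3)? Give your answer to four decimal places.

Let M_i = S''(x_i). Step sizes h_i = 2, 1, 2; slopes of the chords Δ_i = (y_(i+1) - y_i)/h_i = 1/2, -2, 1.
  2·M_0 + 6·M_1 + 1·M_2 = 6(Δ_1 - Δ_0) = -15
  1·M_1 + 6·M_2 + 2·M_3 = 6(Δ_2 - Δ_1) = 18
Natural end conditions: M_0 = M_3 = 0.
Forward elimination and back-substitution give M_0 = 0, M_1 = -108/35, M_2 = 123/35, M_3 = 0.

-3.0857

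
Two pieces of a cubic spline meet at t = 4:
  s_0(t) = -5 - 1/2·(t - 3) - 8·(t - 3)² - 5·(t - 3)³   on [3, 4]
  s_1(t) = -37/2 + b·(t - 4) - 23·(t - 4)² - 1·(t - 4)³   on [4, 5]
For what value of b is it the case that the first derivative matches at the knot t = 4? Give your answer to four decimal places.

-31.5000

s_0'(t) = -1/2 - 16·(t - 3) - 15·(t - 3)², so s_0'(4) = -63/2. On the right, s_1'(4) = b, so b = -63/2.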